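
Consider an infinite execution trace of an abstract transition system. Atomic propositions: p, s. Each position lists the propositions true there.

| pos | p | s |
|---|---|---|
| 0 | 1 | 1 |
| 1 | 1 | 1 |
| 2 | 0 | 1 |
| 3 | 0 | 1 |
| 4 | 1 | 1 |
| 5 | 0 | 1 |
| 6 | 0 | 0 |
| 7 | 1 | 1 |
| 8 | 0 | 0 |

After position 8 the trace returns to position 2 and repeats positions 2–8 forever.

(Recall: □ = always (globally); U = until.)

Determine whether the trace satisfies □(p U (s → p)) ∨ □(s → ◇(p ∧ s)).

p U (s → p) must hold at every position from 0 onward. It fails at position 2, so □(p U (s → p)) is false.
s → ◇(p ∧ s) holds at every position 0..8, and those are all positions ever visited, so □(s → ◇(p ∧ s)) holds.
Positions where s holds: 0, 1, 2, 3, 4, 5, 7.
Check ◇(p ∧ s) at each: 0→ok, 1→ok, 2→ok, 3→ok, 4→ok, 5→ok, 7→ok.
At position 0: □(p U (s → p)) is false; □(s → ◇(p ∧ s)) is true; so □(p U (s → p)) ∨ □(s → ◇(p ∧ s)) is true.

Yes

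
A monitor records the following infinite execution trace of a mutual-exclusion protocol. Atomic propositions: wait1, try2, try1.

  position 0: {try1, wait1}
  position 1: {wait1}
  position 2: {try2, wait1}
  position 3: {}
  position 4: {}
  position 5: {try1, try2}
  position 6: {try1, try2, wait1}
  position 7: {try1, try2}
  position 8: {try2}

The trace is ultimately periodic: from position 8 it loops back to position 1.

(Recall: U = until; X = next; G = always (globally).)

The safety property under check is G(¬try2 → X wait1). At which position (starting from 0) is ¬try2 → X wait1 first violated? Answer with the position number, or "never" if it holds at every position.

3

Check ¬try2 → X wait1 at each position in order: 0 ✓, 1 ✓, 2 ✓.
At position 3 the labels are {} and the next position 4 has {}, so ¬try2 → X wait1 is false there. This is the first violation.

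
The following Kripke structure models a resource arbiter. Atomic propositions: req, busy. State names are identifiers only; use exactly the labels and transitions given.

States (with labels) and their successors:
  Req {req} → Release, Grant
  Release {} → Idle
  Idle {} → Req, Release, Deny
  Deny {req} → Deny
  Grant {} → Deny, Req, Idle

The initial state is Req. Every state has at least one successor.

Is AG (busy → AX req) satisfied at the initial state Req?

Holds

States satisfying busy → AX req: {Req, Release, Idle, Deny, Grant}.
States satisfying AG (busy → AX req): {Req, Release, Idle, Deny, Grant}.
Every state reachable from Req satisfies busy → AX req.
Req ∈ Sat(AG (busy → AX req)).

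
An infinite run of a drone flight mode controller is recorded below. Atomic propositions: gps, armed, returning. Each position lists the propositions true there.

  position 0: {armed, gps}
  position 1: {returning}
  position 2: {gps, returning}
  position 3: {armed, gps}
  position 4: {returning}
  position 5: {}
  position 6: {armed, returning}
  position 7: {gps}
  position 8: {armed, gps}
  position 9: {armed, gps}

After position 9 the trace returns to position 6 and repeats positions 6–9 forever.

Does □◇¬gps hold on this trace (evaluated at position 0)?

Holds

◇¬gps holds at every position 0..9, and those are all positions ever visited, so □◇¬gps holds.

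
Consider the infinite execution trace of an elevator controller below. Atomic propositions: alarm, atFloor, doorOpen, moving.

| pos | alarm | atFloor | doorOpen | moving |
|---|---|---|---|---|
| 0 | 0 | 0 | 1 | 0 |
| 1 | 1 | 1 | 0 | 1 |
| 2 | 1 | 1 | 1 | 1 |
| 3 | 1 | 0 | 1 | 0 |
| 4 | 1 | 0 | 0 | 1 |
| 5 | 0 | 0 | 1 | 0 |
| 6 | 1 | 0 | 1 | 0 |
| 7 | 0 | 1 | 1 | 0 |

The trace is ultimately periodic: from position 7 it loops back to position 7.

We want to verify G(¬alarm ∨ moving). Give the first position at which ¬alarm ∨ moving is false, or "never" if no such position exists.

Check ¬alarm ∨ moving at each position in order: 0 ✓, 1 ✓, 2 ✓.
At position 3 the labels are {alarm, doorOpen}, so ¬alarm ∨ moving is false there. This is the first violation.

3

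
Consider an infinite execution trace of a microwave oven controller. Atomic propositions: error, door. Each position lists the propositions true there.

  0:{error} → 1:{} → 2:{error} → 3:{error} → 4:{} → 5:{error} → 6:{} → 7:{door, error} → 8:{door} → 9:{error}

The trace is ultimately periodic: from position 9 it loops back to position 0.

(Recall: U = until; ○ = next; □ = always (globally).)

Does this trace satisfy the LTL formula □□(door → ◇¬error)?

□(door → ◇¬error) holds at every position 0..9, and those are all positions ever visited, so □□(door → ◇¬error) holds.

Yes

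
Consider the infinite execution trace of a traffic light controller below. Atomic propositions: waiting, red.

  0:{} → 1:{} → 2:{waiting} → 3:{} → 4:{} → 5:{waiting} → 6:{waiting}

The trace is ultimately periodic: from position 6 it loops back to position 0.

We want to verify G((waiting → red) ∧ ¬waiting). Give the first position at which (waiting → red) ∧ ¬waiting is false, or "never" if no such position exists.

2

Check (waiting → red) ∧ ¬waiting at each position in order: 0 ✓, 1 ✓.
At position 2 the labels are {waiting}, so (waiting → red) ∧ ¬waiting is false there. This is the first violation.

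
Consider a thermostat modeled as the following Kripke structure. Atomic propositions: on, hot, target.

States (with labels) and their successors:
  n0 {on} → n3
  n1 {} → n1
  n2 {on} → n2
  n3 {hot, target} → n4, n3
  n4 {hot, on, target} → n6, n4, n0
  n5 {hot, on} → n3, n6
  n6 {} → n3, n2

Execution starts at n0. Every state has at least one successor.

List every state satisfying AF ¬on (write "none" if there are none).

States satisfying ¬on: {n1, n3, n6}.
States satisfying AF ¬on: {n0, n1, n3, n5, n6}.

{n0, n1, n3, n5, n6}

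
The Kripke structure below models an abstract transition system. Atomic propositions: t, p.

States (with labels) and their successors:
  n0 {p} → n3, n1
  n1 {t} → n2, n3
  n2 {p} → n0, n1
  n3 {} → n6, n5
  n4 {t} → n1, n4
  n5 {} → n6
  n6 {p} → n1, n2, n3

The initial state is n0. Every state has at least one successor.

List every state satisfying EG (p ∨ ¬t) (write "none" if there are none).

States satisfying p ∨ ¬t: {n0, n2, n3, n5, n6}.
States satisfying EG (p ∨ ¬t): {n0, n2, n3, n5, n6}.

{n0, n2, n3, n5, n6}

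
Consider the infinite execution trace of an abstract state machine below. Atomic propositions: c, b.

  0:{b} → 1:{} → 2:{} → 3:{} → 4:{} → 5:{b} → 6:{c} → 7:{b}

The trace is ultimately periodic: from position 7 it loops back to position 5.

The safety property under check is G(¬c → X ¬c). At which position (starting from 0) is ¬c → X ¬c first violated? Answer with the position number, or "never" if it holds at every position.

5

Check ¬c → X ¬c at each position in order: 0 ✓, 1 ✓, 2 ✓, 3 ✓, 4 ✓.
At position 5 the labels are {b} and the next position 6 has {c}, so ¬c → X ¬c is false there. This is the first violation.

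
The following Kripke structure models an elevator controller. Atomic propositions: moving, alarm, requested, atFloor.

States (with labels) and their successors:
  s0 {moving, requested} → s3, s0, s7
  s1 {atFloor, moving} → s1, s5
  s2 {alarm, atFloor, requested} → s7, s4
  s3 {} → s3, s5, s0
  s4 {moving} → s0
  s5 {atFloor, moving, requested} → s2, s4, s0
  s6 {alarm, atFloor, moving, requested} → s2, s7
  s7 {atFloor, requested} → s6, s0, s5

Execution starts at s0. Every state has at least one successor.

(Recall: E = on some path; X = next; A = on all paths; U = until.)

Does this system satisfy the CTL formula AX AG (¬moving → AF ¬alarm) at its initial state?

States satisfying AG (¬moving → AF ¬alarm): {s0, s1, s2, s3, s4, s5, s6, s7}.
States satisfying AX AG (¬moving → AF ¬alarm): {s0, s1, s2, s3, s4, s5, s6, s7}.
s0 ∈ Sat(AX AG (¬moving → AF ¬alarm)).

Satisfied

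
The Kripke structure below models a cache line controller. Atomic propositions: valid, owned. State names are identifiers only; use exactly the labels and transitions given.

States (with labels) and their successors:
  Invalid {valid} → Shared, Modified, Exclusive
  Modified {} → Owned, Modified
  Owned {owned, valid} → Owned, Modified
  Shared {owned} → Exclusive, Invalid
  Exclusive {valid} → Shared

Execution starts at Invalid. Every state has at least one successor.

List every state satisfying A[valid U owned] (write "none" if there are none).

States satisfying valid: {Invalid, Owned, Exclusive}.
States satisfying owned: {Owned, Shared}.
States satisfying A[valid U owned]: {Owned, Shared, Exclusive}.

{Owned, Shared, Exclusive}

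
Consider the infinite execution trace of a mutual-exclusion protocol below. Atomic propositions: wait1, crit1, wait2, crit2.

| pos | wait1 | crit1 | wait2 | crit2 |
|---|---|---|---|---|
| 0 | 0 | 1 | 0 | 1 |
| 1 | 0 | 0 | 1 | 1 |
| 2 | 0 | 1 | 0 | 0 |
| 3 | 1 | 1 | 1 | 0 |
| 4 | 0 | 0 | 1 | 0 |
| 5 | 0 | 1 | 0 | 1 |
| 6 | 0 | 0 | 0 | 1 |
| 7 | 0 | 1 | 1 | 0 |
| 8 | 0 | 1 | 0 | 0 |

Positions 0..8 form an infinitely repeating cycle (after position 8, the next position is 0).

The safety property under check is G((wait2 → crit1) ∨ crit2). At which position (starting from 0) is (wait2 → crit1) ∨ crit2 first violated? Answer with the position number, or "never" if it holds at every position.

4

Check (wait2 → crit1) ∨ crit2 at each position in order: 0 ✓, 1 ✓, 2 ✓, 3 ✓.
At position 4 the labels are {wait2}, so (wait2 → crit1) ∨ crit2 is false there. This is the first violation.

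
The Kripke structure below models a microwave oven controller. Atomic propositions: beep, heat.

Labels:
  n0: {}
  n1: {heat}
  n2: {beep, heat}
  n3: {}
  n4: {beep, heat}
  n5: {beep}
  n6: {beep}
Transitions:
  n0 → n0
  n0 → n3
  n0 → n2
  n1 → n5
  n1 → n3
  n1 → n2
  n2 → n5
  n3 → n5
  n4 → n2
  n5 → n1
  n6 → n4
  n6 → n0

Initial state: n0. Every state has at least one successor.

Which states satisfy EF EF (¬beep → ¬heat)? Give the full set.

{n0, n1, n2, n3, n4, n5, n6}

States satisfying EF (¬beep → ¬heat): {n0, n1, n2, n3, n4, n5, n6}.
States satisfying EF EF (¬beep → ¬heat): {n0, n1, n2, n3, n4, n5, n6}.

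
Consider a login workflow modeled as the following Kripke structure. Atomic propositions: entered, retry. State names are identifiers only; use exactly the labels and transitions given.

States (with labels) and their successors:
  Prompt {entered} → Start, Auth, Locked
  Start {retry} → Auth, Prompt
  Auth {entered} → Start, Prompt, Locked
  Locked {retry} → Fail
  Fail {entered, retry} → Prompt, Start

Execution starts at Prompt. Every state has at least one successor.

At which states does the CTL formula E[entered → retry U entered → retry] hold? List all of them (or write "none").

States satisfying entered → retry: {Start, Locked, Fail}.
States satisfying E[entered → retry U entered → retry]: {Start, Locked, Fail}.

{Start, Locked, Fail}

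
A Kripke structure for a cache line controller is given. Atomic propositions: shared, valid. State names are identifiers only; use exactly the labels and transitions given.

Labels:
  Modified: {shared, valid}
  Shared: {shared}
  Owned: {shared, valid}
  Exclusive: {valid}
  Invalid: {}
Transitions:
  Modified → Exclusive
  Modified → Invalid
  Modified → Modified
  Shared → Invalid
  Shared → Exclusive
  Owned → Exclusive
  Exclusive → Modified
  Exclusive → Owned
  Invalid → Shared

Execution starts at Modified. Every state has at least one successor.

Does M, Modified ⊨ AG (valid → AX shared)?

States satisfying valid → AX shared: {Shared, Exclusive, Invalid}.
States satisfying AG (valid → AX shared): ∅.
Modified is reachable from Modified and violates valid → AX shared, so AG fails at Modified.
Modified ∉ Sat(AG (valid → AX shared)).

Does not hold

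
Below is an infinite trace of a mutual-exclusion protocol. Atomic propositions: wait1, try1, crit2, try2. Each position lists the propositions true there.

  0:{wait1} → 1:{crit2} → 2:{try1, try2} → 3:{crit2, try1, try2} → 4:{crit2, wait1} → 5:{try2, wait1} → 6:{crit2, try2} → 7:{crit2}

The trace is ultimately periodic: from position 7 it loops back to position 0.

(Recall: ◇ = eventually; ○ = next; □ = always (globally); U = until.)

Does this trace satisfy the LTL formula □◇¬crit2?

Yes

◇¬crit2 holds at every position 0..7, and those are all positions ever visited, so □◇¬crit2 holds.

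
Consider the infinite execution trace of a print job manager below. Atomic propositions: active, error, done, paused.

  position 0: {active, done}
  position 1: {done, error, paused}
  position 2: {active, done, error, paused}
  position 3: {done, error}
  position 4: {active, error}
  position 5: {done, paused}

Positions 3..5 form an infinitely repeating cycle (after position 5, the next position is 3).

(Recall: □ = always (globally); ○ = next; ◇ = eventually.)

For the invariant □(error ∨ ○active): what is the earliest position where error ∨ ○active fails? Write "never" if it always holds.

0

At position 0 the labels are {active, done} and the next position 1 has {done, error, paused}, so error ∨ ○active is false there. This is the first violation.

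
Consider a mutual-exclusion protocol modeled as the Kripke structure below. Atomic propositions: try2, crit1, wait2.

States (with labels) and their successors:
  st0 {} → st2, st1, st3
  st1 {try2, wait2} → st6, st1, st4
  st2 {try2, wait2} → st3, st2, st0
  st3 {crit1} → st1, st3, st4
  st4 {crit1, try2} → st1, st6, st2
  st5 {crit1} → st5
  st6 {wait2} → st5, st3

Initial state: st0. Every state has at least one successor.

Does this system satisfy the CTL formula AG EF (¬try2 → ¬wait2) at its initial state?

States satisfying EF (¬try2 → ¬wait2): {st0, st1, st2, st3, st4, st5, st6}.
States satisfying AG EF (¬try2 → ¬wait2): {st0, st1, st2, st3, st4, st5, st6}.
Every state reachable from st0 satisfies EF (¬try2 → ¬wait2).
st0 ∈ Sat(AG EF (¬try2 → ¬wait2)).

Satisfied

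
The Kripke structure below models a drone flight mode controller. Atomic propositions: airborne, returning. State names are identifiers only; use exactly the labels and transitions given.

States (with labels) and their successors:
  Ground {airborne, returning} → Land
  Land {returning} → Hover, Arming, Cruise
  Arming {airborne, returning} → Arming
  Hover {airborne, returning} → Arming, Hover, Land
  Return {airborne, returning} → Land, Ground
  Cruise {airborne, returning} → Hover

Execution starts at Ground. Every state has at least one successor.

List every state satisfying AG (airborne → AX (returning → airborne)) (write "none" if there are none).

{Arming}

States satisfying airborne → AX (returning → airborne): {Land, Arming, Cruise}.
States satisfying AG (airborne → AX (returning → airborne)): {Arming}.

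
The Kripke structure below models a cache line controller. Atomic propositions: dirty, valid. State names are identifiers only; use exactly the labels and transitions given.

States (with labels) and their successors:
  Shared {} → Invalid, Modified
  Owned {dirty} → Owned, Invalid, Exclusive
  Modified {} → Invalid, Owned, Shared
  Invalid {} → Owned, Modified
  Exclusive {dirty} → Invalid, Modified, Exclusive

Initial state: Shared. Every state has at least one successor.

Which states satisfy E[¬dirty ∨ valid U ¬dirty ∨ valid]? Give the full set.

{Shared, Modified, Invalid}

States satisfying ¬dirty ∨ valid: {Shared, Modified, Invalid}.
States satisfying E[¬dirty ∨ valid U ¬dirty ∨ valid]: {Shared, Modified, Invalid}.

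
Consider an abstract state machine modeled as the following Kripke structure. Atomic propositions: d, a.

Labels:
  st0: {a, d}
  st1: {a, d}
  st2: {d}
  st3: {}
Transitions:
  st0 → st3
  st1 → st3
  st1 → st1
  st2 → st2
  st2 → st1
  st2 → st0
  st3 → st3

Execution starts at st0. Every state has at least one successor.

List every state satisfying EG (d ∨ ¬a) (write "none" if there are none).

States satisfying d ∨ ¬a: {st0, st1, st2, st3}.
States satisfying EG (d ∨ ¬a): {st0, st1, st2, st3}.

{st0, st1, st2, st3}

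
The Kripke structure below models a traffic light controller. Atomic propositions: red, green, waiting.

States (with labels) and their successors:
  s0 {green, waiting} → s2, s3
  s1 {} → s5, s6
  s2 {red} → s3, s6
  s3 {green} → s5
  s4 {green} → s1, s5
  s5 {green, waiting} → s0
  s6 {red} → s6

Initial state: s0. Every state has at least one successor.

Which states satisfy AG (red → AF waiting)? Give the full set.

none

States satisfying red → AF waiting: {s0, s1, s3, s4, s5}.
States satisfying AG (red → AF waiting): ∅.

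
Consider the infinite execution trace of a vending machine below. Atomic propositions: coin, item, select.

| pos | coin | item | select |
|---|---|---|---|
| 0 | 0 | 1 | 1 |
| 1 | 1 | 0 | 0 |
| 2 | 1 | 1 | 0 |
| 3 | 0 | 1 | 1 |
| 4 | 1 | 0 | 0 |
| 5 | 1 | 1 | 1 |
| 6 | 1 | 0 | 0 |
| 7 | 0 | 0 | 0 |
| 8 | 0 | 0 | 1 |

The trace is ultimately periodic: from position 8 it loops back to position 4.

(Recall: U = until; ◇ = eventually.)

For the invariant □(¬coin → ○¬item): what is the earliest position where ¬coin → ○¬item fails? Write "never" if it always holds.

never

¬coin → ○¬item holds at every position 0..8, and those are all the positions the trace ever visits, so the invariant □(¬coin → ○¬item) is never violated.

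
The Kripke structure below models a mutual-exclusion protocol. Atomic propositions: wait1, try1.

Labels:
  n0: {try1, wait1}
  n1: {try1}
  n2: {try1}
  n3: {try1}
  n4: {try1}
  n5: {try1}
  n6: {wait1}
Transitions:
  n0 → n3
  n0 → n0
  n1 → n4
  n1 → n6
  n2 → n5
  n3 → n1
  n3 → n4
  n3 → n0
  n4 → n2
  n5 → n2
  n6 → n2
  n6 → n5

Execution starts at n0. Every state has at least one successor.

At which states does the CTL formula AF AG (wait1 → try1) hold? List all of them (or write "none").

{n1, n2, n4, n5, n6}

States satisfying AG (wait1 → try1): {n2, n4, n5}.
States satisfying AF AG (wait1 → try1): {n1, n2, n4, n5, n6}.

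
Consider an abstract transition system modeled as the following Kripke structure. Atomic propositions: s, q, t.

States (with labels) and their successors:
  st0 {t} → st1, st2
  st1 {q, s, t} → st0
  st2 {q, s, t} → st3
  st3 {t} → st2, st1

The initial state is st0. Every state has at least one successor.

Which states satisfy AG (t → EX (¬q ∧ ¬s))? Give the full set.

States satisfying t → EX (¬q ∧ ¬s): {st1, st2}.
States satisfying AG (t → EX (¬q ∧ ¬s)): ∅.

none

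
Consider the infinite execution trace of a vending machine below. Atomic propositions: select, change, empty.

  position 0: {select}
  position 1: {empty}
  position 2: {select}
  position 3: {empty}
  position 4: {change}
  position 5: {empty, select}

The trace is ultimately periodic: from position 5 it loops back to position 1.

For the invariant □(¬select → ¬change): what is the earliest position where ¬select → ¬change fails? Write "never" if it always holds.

Check ¬select → ¬change at each position in order: 0 ✓, 1 ✓, 2 ✓, 3 ✓.
At position 4 the labels are {change}, so ¬select → ¬change is false there. This is the first violation.

4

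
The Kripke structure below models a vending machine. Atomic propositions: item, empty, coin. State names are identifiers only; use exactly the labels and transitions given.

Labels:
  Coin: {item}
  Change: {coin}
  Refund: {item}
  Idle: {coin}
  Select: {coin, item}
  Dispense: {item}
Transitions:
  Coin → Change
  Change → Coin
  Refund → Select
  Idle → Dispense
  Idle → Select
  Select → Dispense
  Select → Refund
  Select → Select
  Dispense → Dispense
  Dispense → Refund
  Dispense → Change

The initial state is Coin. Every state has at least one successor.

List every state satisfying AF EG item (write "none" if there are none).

{Refund, Idle, Select, Dispense}

States satisfying EG item: {Refund, Select, Dispense}.
States satisfying AF EG item: {Refund, Idle, Select, Dispense}.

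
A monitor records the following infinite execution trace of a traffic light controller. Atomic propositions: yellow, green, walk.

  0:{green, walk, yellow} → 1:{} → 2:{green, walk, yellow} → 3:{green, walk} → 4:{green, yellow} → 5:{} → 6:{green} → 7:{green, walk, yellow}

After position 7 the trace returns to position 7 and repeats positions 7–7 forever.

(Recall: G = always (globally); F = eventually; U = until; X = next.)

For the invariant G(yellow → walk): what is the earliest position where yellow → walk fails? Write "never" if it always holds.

4

Check yellow → walk at each position in order: 0 ✓, 1 ✓, 2 ✓, 3 ✓.
At position 4 the labels are {green, yellow}, so yellow → walk is false there. This is the first violation.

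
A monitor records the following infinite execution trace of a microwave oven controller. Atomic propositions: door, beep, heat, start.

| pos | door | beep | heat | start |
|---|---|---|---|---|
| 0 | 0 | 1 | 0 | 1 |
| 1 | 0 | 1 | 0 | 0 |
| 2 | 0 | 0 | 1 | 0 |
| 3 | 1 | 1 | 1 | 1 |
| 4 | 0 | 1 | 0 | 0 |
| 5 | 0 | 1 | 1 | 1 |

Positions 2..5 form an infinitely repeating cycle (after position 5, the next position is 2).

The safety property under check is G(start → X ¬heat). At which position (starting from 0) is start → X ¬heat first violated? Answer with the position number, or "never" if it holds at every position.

Check start → X ¬heat at each position in order: 0 ✓, 1 ✓, 2 ✓, 3 ✓, 4 ✓.
At position 5 the labels are {beep, heat, start} and the next position 2 has {heat}, so start → X ¬heat is false there. This is the first violation.

5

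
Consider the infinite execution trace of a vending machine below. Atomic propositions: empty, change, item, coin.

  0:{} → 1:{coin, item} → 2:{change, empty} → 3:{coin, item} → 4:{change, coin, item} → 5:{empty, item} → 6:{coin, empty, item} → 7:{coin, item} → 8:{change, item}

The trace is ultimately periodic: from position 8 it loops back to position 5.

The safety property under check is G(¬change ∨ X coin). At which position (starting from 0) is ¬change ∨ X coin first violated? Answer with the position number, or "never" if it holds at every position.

4

Check ¬change ∨ X coin at each position in order: 0 ✓, 1 ✓, 2 ✓, 3 ✓.
At position 4 the labels are {change, coin, item} and the next position 5 has {empty, item}, so ¬change ∨ X coin is false there. This is the first violation.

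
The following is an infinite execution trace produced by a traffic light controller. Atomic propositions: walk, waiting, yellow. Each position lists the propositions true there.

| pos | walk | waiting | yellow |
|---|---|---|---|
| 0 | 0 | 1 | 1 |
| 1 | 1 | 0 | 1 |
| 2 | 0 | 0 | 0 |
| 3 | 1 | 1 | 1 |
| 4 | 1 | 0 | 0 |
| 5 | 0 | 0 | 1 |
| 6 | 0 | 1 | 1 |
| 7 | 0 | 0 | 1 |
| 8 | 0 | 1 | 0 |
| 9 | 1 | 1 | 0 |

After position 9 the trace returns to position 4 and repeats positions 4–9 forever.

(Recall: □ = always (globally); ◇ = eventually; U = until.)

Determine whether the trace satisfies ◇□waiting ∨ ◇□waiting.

□waiting is false at every position 0..9, so it never becomes true and ◇□waiting fails.
□waiting is false at every position 0..9, so it never becomes true and ◇□waiting fails.
At position 0: ◇□waiting is false; ◇□waiting is false; so ◇□waiting ∨ ◇□waiting is false.

No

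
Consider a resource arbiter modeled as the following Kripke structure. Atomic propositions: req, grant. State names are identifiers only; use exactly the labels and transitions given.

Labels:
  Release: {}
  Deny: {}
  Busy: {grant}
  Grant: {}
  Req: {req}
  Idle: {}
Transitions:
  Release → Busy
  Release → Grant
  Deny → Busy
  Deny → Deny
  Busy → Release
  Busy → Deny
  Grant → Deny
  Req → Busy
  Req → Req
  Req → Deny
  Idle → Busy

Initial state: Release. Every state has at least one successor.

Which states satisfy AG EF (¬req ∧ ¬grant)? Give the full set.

{Release, Deny, Busy, Grant, Req, Idle}

States satisfying EF (¬req ∧ ¬grant): {Release, Deny, Busy, Grant, Req, Idle}.
States satisfying AG EF (¬req ∧ ¬grant): {Release, Deny, Busy, Grant, Req, Idle}.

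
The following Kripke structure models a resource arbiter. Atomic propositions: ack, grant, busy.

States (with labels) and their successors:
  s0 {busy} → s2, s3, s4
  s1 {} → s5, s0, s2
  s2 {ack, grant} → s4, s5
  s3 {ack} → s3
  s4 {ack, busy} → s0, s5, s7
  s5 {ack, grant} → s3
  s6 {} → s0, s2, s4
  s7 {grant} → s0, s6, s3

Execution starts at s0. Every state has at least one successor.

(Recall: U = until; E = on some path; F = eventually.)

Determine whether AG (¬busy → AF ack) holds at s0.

States satisfying ¬busy → AF ack: {s0, s1, s2, s3, s4, s5, s6, s7}.
States satisfying AG (¬busy → AF ack): {s0, s1, s2, s3, s4, s5, s6, s7}.
Every state reachable from s0 satisfies ¬busy → AF ack.
s0 ∈ Sat(AG (¬busy → AF ack)).

Yes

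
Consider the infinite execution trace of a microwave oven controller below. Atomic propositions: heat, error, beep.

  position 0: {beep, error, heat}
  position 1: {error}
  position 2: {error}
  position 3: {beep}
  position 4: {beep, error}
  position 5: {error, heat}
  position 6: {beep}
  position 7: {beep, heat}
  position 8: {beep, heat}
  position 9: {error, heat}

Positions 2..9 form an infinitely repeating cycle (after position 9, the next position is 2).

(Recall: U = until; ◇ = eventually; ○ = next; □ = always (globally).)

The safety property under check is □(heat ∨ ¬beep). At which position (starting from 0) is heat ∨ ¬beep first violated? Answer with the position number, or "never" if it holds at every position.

Check heat ∨ ¬beep at each position in order: 0 ✓, 1 ✓, 2 ✓.
At position 3 the labels are {beep}, so heat ∨ ¬beep is false there. This is the first violation.

3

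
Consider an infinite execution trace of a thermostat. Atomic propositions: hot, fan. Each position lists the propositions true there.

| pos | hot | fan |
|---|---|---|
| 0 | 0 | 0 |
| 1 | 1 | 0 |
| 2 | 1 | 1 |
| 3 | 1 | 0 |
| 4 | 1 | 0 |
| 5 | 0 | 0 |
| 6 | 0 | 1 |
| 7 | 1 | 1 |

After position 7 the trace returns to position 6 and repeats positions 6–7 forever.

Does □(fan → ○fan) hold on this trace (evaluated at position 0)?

fan → ○fan must hold at every position from 0 onward. It fails at position 2, so □(fan → ○fan) is false.
Positions where fan holds: 2, 6, 7.
Check ○fan at each: 2→fails, 6→ok, 7→ok.

Violated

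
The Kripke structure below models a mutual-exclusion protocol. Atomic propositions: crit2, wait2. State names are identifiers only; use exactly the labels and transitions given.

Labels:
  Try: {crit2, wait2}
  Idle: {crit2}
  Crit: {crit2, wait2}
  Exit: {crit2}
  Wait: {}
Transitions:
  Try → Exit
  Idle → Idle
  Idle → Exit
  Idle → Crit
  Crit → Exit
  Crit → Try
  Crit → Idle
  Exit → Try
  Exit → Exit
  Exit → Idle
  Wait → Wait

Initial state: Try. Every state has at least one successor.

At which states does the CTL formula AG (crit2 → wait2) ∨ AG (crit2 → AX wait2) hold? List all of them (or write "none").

{Wait}

States satisfying crit2 → wait2: {Try, Crit, Wait}.
States satisfying AG (crit2 → wait2): {Wait}.
States satisfying crit2 → AX wait2: {Wait}.
States satisfying AG (crit2 → AX wait2): {Wait}.
States satisfying AG (crit2 → wait2) ∨ AG (crit2 → AX wait2): {Wait}.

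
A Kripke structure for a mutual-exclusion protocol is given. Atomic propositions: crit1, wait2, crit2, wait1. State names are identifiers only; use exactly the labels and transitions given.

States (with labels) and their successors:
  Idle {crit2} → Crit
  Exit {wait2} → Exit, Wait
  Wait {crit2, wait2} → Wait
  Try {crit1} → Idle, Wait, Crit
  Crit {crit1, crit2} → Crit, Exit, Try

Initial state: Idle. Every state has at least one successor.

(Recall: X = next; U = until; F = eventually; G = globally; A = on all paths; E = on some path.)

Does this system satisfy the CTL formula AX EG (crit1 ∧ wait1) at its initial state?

Violated

States satisfying EG (crit1 ∧ wait1): ∅.
States satisfying AX EG (crit1 ∧ wait1): ∅.
Idle ∉ Sat(AX EG (crit1 ∧ wait1)).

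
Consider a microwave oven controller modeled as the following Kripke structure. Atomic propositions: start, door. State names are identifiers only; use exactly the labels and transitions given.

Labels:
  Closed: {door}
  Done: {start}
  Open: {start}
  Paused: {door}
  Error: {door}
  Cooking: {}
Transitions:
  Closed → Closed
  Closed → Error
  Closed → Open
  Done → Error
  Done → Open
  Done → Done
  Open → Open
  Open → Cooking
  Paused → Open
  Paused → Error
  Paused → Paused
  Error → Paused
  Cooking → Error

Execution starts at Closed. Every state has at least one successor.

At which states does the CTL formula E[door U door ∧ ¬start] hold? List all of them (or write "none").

States satisfying door: {Closed, Paused, Error}.
States satisfying door ∧ ¬start: {Closed, Paused, Error}.
States satisfying E[door U door ∧ ¬start]: {Closed, Paused, Error}.

{Closed, Paused, Error}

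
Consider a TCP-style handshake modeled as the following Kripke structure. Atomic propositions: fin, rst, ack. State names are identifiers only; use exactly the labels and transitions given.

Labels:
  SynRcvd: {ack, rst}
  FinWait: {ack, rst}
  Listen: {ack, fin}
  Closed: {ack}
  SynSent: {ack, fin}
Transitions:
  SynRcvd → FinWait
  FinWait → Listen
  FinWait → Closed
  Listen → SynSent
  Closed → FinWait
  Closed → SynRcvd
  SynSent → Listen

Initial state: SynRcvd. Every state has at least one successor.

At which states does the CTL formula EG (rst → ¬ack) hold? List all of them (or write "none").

States satisfying rst → ¬ack: {Listen, Closed, SynSent}.
States satisfying EG (rst → ¬ack): {Listen, SynSent}.

{Listen, SynSent}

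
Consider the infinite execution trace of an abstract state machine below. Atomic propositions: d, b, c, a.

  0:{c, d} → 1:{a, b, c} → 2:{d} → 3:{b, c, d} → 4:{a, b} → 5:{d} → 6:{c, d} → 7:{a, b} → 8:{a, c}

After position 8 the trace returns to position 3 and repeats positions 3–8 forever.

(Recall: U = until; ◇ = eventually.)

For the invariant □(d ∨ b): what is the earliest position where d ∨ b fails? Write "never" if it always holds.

Check d ∨ b at each position in order: 0 ✓, 1 ✓, 2 ✓, 3 ✓, 4 ✓, 5 ✓, 6 ✓, 7 ✓.
At position 8 the labels are {a, c}, so d ∨ b is false there. This is the first violation.

8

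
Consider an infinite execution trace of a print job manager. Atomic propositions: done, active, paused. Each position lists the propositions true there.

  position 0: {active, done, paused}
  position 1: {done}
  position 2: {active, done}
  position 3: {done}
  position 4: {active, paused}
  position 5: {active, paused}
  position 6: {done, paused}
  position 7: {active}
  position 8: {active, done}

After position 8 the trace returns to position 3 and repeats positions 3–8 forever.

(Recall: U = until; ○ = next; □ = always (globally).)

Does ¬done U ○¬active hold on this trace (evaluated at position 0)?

Walking from position 0: ○¬active first holds at position 0, and ¬done holds at every earlier position along the way, so ¬done U ○¬active holds.

Satisfied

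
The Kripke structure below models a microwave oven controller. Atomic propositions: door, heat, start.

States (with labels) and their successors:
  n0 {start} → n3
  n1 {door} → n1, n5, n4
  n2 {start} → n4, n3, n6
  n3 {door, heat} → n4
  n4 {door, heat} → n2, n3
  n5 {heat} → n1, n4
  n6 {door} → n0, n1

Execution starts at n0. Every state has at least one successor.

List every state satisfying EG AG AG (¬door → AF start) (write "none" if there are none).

none

States satisfying AG AG (¬door → AF start): ∅.
States satisfying EG AG AG (¬door → AF start): ∅.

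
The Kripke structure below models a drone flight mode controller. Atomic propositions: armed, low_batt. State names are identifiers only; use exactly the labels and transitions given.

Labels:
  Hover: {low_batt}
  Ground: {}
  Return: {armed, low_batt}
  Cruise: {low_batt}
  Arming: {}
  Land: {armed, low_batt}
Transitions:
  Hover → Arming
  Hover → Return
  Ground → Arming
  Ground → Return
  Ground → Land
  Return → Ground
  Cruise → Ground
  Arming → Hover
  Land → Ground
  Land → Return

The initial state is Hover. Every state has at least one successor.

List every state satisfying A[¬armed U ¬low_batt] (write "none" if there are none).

{Ground, Cruise, Arming}

States satisfying ¬armed: {Hover, Ground, Cruise, Arming}.
States satisfying ¬low_batt: {Ground, Arming}.
States satisfying A[¬armed U ¬low_batt]: {Ground, Cruise, Arming}.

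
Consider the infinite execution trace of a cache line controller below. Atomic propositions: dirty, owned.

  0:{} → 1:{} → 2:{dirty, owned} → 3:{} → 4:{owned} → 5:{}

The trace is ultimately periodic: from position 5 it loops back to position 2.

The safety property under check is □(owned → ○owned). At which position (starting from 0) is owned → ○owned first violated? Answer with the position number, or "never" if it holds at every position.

2

Check owned → ○owned at each position in order: 0 ✓, 1 ✓.
At position 2 the labels are {dirty, owned} and the next position 3 has {}, so owned → ○owned is false there. This is the first violation.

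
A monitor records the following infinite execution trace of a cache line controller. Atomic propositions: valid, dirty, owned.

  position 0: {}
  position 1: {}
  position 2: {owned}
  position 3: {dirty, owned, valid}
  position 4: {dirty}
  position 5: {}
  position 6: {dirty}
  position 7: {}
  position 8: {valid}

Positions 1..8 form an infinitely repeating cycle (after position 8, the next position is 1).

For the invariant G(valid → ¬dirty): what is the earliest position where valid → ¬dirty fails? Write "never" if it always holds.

3

Check valid → ¬dirty at each position in order: 0 ✓, 1 ✓, 2 ✓.
At position 3 the labels are {dirty, owned, valid}, so valid → ¬dirty is false there. This is the first violation.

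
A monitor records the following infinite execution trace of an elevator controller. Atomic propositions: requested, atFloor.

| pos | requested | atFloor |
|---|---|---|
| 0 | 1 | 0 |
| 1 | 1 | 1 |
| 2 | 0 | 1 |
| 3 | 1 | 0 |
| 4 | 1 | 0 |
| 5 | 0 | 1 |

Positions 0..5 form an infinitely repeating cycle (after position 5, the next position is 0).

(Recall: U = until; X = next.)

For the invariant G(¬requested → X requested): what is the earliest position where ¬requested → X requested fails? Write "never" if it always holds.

¬requested → X requested holds at every position 0..5, and those are all the positions the trace ever visits, so the invariant G(¬requested → X requested) is never violated.

never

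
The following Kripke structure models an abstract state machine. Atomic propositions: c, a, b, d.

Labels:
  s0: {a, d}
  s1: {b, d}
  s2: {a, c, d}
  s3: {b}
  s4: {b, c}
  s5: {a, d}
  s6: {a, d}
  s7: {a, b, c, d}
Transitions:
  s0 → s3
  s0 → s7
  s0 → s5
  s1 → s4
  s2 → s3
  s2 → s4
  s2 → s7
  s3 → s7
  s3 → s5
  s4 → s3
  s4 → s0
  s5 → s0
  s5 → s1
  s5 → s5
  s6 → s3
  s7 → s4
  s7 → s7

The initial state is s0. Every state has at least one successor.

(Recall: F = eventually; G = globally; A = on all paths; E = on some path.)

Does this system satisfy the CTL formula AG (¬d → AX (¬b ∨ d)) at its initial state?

States satisfying ¬d → AX (¬b ∨ d): {s0, s1, s2, s3, s5, s6, s7}.
States satisfying AG (¬d → AX (¬b ∨ d)): ∅.
s4 is reachable from s0 and violates ¬d → AX (¬b ∨ d), so AG fails at s0.
s0 ∉ Sat(AG (¬d → AX (¬b ∨ d))).

Does not hold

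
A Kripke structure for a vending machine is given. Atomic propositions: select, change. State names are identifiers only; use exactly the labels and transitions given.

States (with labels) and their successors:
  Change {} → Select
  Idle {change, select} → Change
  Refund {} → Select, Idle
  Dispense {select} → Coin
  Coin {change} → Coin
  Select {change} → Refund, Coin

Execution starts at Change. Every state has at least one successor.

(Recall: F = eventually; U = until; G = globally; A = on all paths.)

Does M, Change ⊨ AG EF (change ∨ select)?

States satisfying EF (change ∨ select): {Change, Idle, Refund, Dispense, Coin, Select}.
States satisfying AG EF (change ∨ select): {Change, Idle, Refund, Dispense, Coin, Select}.
Every state reachable from Change satisfies EF (change ∨ select).
Change ∈ Sat(AG EF (change ∨ select)).

Yes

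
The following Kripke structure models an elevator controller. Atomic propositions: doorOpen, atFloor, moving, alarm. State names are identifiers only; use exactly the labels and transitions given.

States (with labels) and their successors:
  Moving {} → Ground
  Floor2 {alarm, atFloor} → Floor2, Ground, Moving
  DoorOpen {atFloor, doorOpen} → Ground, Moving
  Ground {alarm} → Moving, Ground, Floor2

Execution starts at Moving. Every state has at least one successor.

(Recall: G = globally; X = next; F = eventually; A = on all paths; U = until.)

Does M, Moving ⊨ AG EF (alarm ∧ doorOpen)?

Violated

States satisfying EF (alarm ∧ doorOpen): ∅.
States satisfying AG EF (alarm ∧ doorOpen): ∅.
Floor2 is reachable from Moving and violates EF (alarm ∧ doorOpen), so AG fails at Moving.
Moving ∉ Sat(AG EF (alarm ∧ doorOpen)).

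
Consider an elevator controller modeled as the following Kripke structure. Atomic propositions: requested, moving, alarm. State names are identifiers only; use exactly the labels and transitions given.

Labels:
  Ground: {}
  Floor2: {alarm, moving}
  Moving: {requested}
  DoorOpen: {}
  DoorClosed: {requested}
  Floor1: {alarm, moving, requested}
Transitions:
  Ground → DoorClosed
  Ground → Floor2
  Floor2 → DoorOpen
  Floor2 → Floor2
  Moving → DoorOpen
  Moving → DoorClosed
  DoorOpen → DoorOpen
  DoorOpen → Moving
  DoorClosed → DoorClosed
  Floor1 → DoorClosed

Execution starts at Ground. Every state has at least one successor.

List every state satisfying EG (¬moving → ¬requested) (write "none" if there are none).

{Ground, Floor2, DoorOpen}

States satisfying ¬moving → ¬requested: {Ground, Floor2, DoorOpen, Floor1}.
States satisfying EG (¬moving → ¬requested): {Ground, Floor2, DoorOpen}.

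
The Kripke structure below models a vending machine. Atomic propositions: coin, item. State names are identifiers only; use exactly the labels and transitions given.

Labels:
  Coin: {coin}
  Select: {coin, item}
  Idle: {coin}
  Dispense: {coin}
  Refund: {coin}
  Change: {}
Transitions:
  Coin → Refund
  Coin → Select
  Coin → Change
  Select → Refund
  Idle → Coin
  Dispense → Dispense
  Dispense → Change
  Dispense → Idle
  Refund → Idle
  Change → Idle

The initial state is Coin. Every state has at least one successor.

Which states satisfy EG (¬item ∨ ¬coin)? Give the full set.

States satisfying ¬item ∨ ¬coin: {Coin, Idle, Dispense, Refund, Change}.
States satisfying EG (¬item ∨ ¬coin): {Coin, Idle, Dispense, Refund, Change}.

{Coin, Idle, Dispense, Refund, Change}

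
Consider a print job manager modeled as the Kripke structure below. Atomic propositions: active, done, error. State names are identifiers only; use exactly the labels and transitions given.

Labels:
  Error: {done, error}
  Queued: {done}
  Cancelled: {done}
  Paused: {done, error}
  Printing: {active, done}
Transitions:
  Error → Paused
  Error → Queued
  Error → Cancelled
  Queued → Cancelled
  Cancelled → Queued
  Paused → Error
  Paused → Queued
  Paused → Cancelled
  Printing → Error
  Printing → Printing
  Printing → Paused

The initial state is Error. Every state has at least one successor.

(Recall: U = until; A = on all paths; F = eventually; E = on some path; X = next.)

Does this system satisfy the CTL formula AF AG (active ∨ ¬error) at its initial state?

States satisfying AG (active ∨ ¬error): {Queued, Cancelled}.
States satisfying AF AG (active ∨ ¬error): {Queued, Cancelled}.
There is a path from Error along which AG (active ∨ ¬error) never holds.
Error ∉ Sat(AF AG (active ∨ ¬error)).

No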